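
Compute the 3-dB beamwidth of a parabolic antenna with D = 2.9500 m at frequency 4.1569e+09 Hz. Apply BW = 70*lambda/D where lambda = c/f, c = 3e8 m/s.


lambda = c / f = 3.0000e+08 / 4.1569e+09 = 0.07216916 m
BW = 70 * 0.07216916 / 2.9500 = 1.712 deg

1.712 deg


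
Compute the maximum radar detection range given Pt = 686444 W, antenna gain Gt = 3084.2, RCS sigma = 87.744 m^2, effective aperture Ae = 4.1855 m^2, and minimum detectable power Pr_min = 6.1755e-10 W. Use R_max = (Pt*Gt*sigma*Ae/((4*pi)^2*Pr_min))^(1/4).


R^4 = 686444*3084.2*87.744*4.1855 / ((4*pi)^2 * 6.1755e-10) = 7.972978e+18
R_max = 7.972978e+18^0.25 = 53138 m

53138 m


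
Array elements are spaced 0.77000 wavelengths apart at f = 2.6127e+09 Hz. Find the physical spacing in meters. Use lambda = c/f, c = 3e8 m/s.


lambda = c / f = 3.0000e+08 / 2.6127e+09 = 0.1148237 m
d = 0.77000 * 0.1148237 = 0.08841 m

0.08841 m


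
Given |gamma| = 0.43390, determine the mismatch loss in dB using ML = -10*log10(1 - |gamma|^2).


ML = -10 * log10(1 - 0.43390^2) = -10 * log10(0.81173079) = 0.9059 dB

0.9059 dB


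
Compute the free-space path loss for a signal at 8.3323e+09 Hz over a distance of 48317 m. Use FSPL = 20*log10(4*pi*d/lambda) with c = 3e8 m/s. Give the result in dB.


lambda = c / f = 3.0000e+08 / 8.3323e+09 = 0.03600446 m
FSPL = 20 * log10(4*pi*48317/0.03600446) = 144.5 dB

144.5 dB


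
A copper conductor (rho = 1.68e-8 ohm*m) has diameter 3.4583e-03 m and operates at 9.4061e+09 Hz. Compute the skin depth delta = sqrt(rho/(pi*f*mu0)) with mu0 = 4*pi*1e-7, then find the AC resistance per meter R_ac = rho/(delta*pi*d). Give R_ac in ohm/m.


delta = sqrt(1.68e-8 / (pi * 9.4061e+09 * 4*pi*1e-7)) = 6.726203e-07 m
R_ac = 1.68e-8 / (6.726203e-07 * pi * 3.4583e-03) = 2.299 ohm/m

2.299 ohm/m


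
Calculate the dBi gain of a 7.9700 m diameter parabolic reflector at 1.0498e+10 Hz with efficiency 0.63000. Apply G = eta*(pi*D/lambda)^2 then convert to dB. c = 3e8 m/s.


lambda = c / f = 3.0000e+08 / 1.0498e+10 = 0.02857687 m
G_linear = 0.63000 * (pi * 7.9700 / 0.02857687)^2 = 483646.0
G_dBi = 10 * log10(483646.0) = 56.85 dBi

56.85 dBi


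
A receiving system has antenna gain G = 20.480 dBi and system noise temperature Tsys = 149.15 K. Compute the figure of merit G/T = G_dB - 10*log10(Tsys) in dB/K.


G/T = 20.480 - 10*log10(149.15) = 20.480 - 21.73623 = -1.256 dB/K

-1.256 dB/K


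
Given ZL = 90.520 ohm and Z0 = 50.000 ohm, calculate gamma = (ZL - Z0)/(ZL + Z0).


gamma = (90.520 - 50.000) / (90.520 + 50.000) = 0.2884

0.2884


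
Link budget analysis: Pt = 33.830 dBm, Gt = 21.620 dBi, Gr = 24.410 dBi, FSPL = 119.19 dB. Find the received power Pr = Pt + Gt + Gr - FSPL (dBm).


Pr = 33.830 + 21.620 + 24.410 - 119.19 = -39.33 dBm

-39.33 dBm


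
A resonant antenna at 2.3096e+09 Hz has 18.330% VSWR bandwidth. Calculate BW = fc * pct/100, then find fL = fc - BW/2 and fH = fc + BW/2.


BW = 2.3096e+09 * 18.330/100 = 4.233497e+08 Hz
fL = 2.3096e+09 - 4.233497e+08/2 = 2.098e+09 Hz
fH = 2.3096e+09 + 4.233497e+08/2 = 2.521e+09 Hz

BW=4.233e+08 Hz, fL=2.098e+09 Hz, fH=2.521e+09 Hz


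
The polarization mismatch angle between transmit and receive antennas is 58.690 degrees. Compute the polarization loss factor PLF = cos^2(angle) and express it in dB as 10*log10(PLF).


PLF_linear = cos^2(58.690 deg) = 0.2700551
PLF_dB = 10 * log10(0.2700551) = -5.685 dB

-5.685 dB


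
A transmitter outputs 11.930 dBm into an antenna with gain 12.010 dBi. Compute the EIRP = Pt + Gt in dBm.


EIRP = Pt + Gt = 11.930 + 12.010 = 23.94 dBm

23.94 dBm


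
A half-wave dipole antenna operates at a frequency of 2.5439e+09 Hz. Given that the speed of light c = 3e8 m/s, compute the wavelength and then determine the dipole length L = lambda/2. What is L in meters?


lambda = c / f = 3.0000e+08 / 2.5439e+09 = 0.1179292 m
L = lambda / 2 = 0.1179292 / 2 = 0.05896 m

0.05896 m


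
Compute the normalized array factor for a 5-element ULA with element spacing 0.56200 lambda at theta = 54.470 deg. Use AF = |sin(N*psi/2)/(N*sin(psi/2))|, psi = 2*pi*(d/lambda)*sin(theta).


psi = 2*pi*0.56200*sin(54.470 deg) = 2.873690 rad
AF = |sin(5*2.873690/2) / (5*sin(2.873690/2))| = 0.1582

0.1582


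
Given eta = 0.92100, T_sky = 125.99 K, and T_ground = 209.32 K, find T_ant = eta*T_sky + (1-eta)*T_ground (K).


T_ant = 0.92100 * 125.99 + (1 - 0.92100) * 209.32 = 132.6 K

132.6 K


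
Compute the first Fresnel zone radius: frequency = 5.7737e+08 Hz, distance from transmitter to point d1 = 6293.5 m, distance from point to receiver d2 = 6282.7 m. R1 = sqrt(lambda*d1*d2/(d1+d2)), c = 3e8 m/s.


lambda = c / f = 3.0000e+08 / 5.7737e+08 = 0.5195975 m
R1 = sqrt(0.5195975 * 6293.5 * 6282.7 / (6293.5 + 6282.7)) = 40.42 m

40.42 m


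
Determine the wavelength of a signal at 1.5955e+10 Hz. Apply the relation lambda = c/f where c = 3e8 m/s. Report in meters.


lambda = c / f = 3.0000e+08 / 1.5955e+10 = 0.01880 m

0.01880 m


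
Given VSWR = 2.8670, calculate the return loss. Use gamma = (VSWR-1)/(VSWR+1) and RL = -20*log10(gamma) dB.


gamma = (2.8670 - 1) / (2.8670 + 1) = 0.4828032
RL = -20 * log10(0.4828032) = 6.325 dB

6.325 dB


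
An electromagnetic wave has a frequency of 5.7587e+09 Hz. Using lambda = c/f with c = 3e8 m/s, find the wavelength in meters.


lambda = c / f = 3.0000e+08 / 5.7587e+09 = 0.05210 m

0.05210 m


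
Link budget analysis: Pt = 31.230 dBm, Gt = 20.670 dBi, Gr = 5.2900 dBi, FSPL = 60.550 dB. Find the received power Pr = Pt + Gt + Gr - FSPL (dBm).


Pr = 31.230 + 20.670 + 5.2900 - 60.550 = -3.36 dBm

-3.36 dBm


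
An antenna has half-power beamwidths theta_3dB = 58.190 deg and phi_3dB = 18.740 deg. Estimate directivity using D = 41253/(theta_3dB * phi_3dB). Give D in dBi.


D_linear = 41253 / (58.190 * 18.740) = 37.83011
D_dBi = 10 * log10(37.83011) = 15.78 dBi

15.78 dBi


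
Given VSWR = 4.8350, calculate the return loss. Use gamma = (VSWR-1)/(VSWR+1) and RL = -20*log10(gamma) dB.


gamma = (4.8350 - 1) / (4.8350 + 1) = 0.6572408
RL = -20 * log10(0.6572408) = 3.646 dB

3.646 dB


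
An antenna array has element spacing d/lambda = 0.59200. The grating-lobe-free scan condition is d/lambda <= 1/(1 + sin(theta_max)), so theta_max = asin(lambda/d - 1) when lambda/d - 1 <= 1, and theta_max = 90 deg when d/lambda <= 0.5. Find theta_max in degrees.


lambda/d - 1 = 1/0.59200 - 1 = 0.6891892
theta_max = asin(0.6891892) = 43.57 deg

43.57 deg


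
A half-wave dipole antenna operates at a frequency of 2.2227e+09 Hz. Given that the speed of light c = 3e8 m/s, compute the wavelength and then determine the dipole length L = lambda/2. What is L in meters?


lambda = c / f = 3.0000e+08 / 2.2227e+09 = 0.1349710 m
L = lambda / 2 = 0.1349710 / 2 = 0.06749 m

0.06749 m


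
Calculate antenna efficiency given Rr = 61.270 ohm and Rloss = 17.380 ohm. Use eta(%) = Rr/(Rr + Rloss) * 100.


eta = 61.270 / (61.270 + 17.380) * 100 = 77.90%

77.90%


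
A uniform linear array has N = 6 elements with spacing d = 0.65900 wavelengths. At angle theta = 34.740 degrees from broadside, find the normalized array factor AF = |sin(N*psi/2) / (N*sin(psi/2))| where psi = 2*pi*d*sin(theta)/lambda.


psi = 2*pi*0.65900*sin(34.740 deg) = 2.359546 rad
AF = |sin(6*2.359546/2) / (6*sin(2.359546/2))| = 0.1287

0.1287


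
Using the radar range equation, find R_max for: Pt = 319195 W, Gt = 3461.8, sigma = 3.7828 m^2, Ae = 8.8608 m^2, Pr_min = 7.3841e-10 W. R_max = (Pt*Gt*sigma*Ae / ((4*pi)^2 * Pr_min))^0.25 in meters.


R^4 = 319195*3461.8*3.7828*8.8608 / ((4*pi)^2 * 7.3841e-10) = 3.176341e+17
R_max = 3.176341e+17^0.25 = 23740 m

23740 m


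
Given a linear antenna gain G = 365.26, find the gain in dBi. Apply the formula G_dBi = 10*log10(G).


G_dBi = 10 * log10(365.26) = 25.63 dBi

25.63 dBi


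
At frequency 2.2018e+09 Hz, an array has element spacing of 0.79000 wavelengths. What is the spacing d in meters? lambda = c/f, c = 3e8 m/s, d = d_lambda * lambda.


lambda = c / f = 3.0000e+08 / 2.2018e+09 = 0.1362522 m
d = 0.79000 * 0.1362522 = 0.1076 m

0.1076 m


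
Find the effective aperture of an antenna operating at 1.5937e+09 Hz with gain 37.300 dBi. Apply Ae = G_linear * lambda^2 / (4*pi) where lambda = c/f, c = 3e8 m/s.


lambda = c / f = 3.0000e+08 / 1.5937e+09 = 0.1882412 m
G_linear = 10^(37.300/10) = 5370.318
Ae = G_linear * lambda^2 / (4*pi) = 5370.318 * 0.1882412^2 / (4*pi) = 15.14 m^2

15.14 m^2


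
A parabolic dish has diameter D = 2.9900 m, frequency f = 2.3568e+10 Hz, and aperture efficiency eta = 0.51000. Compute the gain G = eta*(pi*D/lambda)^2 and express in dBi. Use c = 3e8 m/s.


lambda = c / f = 3.0000e+08 / 2.3568e+10 = 0.01272912 m
G_linear = 0.51000 * (pi * 2.9900 / 0.01272912)^2 = 277725.4
G_dBi = 10 * log10(277725.4) = 54.44 dBi

54.44 dBi


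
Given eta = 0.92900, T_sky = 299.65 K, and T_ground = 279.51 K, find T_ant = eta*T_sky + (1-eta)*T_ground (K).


T_ant = 0.92900 * 299.65 + (1 - 0.92900) * 279.51 = 298.2 K

298.2 K


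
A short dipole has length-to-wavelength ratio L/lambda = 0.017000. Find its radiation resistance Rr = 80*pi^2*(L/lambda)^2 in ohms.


Rr = 80 * pi^2 * (0.017000)^2 = 80 * 9.869604 * 2.890000e-04 = 0.2282 ohm

0.2282 ohm


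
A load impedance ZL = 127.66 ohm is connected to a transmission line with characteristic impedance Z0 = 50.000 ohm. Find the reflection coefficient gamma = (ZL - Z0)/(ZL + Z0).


gamma = (127.66 - 50.000) / (127.66 + 50.000) = 0.4371

0.4371


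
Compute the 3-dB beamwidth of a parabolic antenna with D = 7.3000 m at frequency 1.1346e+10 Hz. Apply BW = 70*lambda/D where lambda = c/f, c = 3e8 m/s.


lambda = c / f = 3.0000e+08 / 1.1346e+10 = 0.02644104 m
BW = 70 * 0.02644104 / 7.3000 = 0.2535 deg

0.2535 deg


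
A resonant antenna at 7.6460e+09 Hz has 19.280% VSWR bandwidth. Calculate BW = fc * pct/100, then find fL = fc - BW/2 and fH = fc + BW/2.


BW = 7.6460e+09 * 19.280/100 = 1.474149e+09 Hz
fL = 7.6460e+09 - 1.474149e+09/2 = 6.909e+09 Hz
fH = 7.6460e+09 + 1.474149e+09/2 = 8.383e+09 Hz

BW=1.474e+09 Hz, fL=6.909e+09 Hz, fH=8.383e+09 Hz


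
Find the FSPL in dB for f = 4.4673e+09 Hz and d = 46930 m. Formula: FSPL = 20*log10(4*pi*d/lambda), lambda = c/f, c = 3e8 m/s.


lambda = c / f = 3.0000e+08 / 4.4673e+09 = 0.06715466 m
FSPL = 20 * log10(4*pi*46930/0.06715466) = 138.9 dB

138.9 dB


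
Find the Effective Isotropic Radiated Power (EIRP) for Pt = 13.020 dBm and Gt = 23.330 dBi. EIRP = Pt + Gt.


EIRP = Pt + Gt = 13.020 + 23.330 = 36.35 dBm

36.35 dBm


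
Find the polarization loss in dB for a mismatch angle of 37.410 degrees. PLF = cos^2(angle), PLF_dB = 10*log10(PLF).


PLF_linear = cos^2(37.410 deg) = 0.6309262
PLF_dB = 10 * log10(0.6309262) = -2.000 dB

-2.000 dB


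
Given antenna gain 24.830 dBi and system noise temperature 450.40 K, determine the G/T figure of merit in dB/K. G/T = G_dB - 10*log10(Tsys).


G/T = 24.830 - 10*log10(450.40) = 24.830 - 26.53598 = -1.706 dB/K

-1.706 dB/K


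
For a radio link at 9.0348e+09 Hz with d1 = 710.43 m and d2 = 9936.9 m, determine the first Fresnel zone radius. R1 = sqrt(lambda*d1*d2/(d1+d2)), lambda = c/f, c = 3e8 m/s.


lambda = c / f = 3.0000e+08 / 9.0348e+09 = 0.03320494 m
R1 = sqrt(0.03320494 * 710.43 * 9936.9 / (710.43 + 9936.9)) = 4.692 m

4.692 m


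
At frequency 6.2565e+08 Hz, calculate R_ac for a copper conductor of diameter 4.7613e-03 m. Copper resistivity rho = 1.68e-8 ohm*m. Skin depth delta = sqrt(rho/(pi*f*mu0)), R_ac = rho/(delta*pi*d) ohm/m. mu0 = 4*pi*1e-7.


delta = sqrt(1.68e-8 / (pi * 6.2565e+08 * 4*pi*1e-7)) = 2.608009e-06 m
R_ac = 1.68e-8 / (2.608009e-06 * pi * 4.7613e-03) = 0.4307 ohm/m

0.4307 ohm/m


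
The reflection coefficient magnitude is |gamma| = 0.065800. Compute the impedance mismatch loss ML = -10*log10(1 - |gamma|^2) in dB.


ML = -10 * log10(1 - 0.065800^2) = -10 * log10(0.99567036) = 0.01884 dB

0.01884 dB


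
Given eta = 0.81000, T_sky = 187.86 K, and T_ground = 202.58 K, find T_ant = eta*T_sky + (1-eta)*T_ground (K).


T_ant = 0.81000 * 187.86 + (1 - 0.81000) * 202.58 = 190.7 K

190.7 K


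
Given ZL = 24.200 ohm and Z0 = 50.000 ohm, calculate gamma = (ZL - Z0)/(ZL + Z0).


gamma = (24.200 - 50.000) / (24.200 + 50.000) = -0.3477

-0.3477


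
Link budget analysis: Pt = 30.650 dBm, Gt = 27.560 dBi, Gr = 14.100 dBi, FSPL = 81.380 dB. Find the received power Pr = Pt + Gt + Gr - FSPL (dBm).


Pr = 30.650 + 27.560 + 14.100 - 81.380 = -9.07 dBm

-9.07 dBm


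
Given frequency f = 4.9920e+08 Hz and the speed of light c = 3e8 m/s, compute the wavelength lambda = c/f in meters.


lambda = c / f = 3.0000e+08 / 4.9920e+08 = 0.6010 m

0.6010 m


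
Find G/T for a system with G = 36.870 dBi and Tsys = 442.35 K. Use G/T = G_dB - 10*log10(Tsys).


G/T = 36.870 - 10*log10(442.35) = 36.870 - 26.45766 = 10.41 dB/K

10.41 dB/K


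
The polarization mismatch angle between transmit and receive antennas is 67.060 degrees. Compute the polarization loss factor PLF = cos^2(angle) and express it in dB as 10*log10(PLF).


PLF_linear = cos^2(67.060 deg) = 0.1519183
PLF_dB = 10 * log10(0.1519183) = -8.184 dB

-8.184 dB


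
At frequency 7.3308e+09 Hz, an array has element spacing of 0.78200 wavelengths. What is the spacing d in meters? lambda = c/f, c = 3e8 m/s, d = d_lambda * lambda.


lambda = c / f = 3.0000e+08 / 7.3308e+09 = 0.04092323 m
d = 0.78200 * 0.04092323 = 0.03200 m

0.03200 m


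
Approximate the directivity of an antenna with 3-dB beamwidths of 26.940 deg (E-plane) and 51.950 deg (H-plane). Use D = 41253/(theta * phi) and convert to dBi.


D_linear = 41253 / (26.940 * 51.950) = 29.47626
D_dBi = 10 * log10(29.47626) = 14.69 dBi

14.69 dBi


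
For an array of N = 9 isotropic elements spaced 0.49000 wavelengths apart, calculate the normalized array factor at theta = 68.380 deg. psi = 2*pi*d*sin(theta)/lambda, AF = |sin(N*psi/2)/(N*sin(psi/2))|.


psi = 2*pi*0.49000*sin(68.380 deg) = 2.862164 rad
AF = |sin(9*2.862164/2) / (9*sin(2.862164/2))| = 0.03459

0.03459


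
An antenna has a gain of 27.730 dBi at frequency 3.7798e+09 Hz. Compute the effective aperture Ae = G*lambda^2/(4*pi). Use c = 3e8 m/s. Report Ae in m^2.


lambda = c / f = 3.0000e+08 / 3.7798e+09 = 0.07936928 m
G_linear = 10^(27.730/10) = 592.9253
Ae = G_linear * lambda^2 / (4*pi) = 592.9253 * 0.07936928^2 / (4*pi) = 0.2972 m^2

0.2972 m^2


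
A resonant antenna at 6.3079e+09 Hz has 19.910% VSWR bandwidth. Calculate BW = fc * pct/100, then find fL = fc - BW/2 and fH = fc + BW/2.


BW = 6.3079e+09 * 19.910/100 = 1.255903e+09 Hz
fL = 6.3079e+09 - 1.255903e+09/2 = 5.680e+09 Hz
fH = 6.3079e+09 + 1.255903e+09/2 = 6.936e+09 Hz

BW=1.256e+09 Hz, fL=5.680e+09 Hz, fH=6.936e+09 Hz


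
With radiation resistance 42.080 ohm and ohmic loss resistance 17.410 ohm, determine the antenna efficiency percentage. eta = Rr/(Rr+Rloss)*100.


eta = 42.080 / (42.080 + 17.410) * 100 = 70.73%

70.73%


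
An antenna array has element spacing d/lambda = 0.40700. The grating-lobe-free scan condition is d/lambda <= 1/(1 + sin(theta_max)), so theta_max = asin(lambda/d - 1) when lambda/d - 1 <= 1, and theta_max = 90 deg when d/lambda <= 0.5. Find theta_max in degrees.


lambda/d - 1 = 1/0.40700 - 1 = 1.457002 >= 1
d/lambda <= 0.5, so the array can scan to endfire without grating lobes: theta_max = 90 deg

90 deg


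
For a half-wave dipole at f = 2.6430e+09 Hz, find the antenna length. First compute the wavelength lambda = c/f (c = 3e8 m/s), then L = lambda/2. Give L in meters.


lambda = c / f = 3.0000e+08 / 2.6430e+09 = 0.1135074 m
L = lambda / 2 = 0.1135074 / 2 = 0.05675 m

0.05675 m


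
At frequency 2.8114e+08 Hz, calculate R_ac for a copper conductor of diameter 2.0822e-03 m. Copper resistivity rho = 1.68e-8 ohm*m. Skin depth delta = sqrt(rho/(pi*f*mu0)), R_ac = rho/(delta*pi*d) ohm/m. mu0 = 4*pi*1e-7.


delta = sqrt(1.68e-8 / (pi * 2.8114e+08 * 4*pi*1e-7)) = 3.890572e-06 m
R_ac = 1.68e-8 / (3.890572e-06 * pi * 2.0822e-03) = 0.6601 ohm/m

0.6601 ohm/m


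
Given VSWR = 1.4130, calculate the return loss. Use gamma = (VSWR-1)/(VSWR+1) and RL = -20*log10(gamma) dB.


gamma = (1.4130 - 1) / (1.4130 + 1) = 0.1711562
RL = -20 * log10(0.1711562) = 15.33 dB

15.33 dB


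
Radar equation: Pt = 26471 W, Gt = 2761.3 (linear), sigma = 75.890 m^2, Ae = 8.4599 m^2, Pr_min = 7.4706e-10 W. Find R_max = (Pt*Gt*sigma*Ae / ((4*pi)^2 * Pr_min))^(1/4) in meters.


R^4 = 26471*2761.3*75.890*8.4599 / ((4*pi)^2 * 7.4706e-10) = 3.977943e+17
R_max = 3.977943e+17^0.25 = 25114 m

25114 m


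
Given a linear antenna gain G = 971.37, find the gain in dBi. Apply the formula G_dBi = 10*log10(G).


G_dBi = 10 * log10(971.37) = 29.87 dBi

29.87 dBi


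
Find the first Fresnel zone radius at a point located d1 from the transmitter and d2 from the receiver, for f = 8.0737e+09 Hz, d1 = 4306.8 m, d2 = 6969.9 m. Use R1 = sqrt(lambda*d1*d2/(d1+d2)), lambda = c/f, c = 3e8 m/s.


lambda = c / f = 3.0000e+08 / 8.0737e+09 = 0.03715768 m
R1 = sqrt(0.03715768 * 4306.8 * 6969.9 / (4306.8 + 6969.9)) = 9.945 m

9.945 m


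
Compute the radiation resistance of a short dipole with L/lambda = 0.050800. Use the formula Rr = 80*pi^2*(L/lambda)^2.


Rr = 80 * pi^2 * (0.050800)^2 = 80 * 9.869604 * 2.580640e-03 = 2.038 ohm

2.038 ohm


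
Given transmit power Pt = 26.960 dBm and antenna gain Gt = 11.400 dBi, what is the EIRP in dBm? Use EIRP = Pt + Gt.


EIRP = Pt + Gt = 26.960 + 11.400 = 38.36 dBm

38.36 dBm


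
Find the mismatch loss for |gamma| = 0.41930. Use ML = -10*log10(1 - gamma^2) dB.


ML = -10 * log10(1 - 0.41930^2) = -10 * log10(0.82418751) = 0.8397 dB

0.8397 dB


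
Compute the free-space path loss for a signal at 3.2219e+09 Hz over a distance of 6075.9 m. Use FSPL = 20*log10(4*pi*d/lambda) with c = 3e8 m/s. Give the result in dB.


lambda = c / f = 3.0000e+08 / 3.2219e+09 = 0.09311276 m
FSPL = 20 * log10(4*pi*6075.9/0.09311276) = 118.3 dB

118.3 dB


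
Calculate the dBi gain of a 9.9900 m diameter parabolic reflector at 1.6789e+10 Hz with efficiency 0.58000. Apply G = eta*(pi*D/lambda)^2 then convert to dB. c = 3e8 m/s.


lambda = c / f = 3.0000e+08 / 1.6789e+10 = 0.01786884 m
G_linear = 0.58000 * (pi * 9.9900 / 0.01786884)^2 = 1.789229e+06
G_dBi = 10 * log10(1.789229e+06) = 62.53 dBi

62.53 dBi


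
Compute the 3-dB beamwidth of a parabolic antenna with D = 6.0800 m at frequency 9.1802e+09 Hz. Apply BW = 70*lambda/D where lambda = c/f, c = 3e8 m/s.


lambda = c / f = 3.0000e+08 / 9.1802e+09 = 0.03267903 m
BW = 70 * 0.03267903 / 6.0800 = 0.3762 deg

0.3762 deg


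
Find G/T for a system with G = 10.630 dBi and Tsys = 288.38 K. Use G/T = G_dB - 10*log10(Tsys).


G/T = 10.630 - 10*log10(288.38) = 10.630 - 24.59965 = -13.97 dB/K

-13.97 dB/K


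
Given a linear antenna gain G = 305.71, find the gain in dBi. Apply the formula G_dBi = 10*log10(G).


G_dBi = 10 * log10(305.71) = 24.85 dBi

24.85 dBi


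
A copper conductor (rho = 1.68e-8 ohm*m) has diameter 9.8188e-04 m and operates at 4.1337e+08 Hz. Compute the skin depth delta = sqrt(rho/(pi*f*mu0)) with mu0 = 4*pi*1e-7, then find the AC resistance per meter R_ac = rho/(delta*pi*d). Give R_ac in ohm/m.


delta = sqrt(1.68e-8 / (pi * 4.1337e+08 * 4*pi*1e-7)) = 3.208524e-06 m
R_ac = 1.68e-8 / (3.208524e-06 * pi * 9.8188e-04) = 1.697 ohm/m

1.697 ohm/m


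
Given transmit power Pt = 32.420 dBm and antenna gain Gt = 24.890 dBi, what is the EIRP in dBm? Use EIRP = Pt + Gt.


EIRP = Pt + Gt = 32.420 + 24.890 = 57.31 dBm

57.31 dBm


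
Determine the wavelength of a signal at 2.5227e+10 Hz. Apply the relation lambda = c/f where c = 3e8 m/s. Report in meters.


lambda = c / f = 3.0000e+08 / 2.5227e+10 = 0.01189 m

0.01189 m


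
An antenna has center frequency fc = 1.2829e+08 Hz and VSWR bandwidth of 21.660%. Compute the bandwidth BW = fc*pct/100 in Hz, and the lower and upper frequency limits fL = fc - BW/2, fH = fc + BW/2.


BW = 1.2829e+08 * 21.660/100 = 2.778761e+07 Hz
fL = 1.2829e+08 - 2.778761e+07/2 = 1.144e+08 Hz
fH = 1.2829e+08 + 2.778761e+07/2 = 1.422e+08 Hz

BW=2.779e+07 Hz, fL=1.144e+08 Hz, fH=1.422e+08 Hz


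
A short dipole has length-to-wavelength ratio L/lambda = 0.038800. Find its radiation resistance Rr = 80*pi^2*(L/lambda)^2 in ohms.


Rr = 80 * pi^2 * (0.038800)^2 = 80 * 9.869604 * 1.505440e-03 = 1.189 ohm

1.189 ohm


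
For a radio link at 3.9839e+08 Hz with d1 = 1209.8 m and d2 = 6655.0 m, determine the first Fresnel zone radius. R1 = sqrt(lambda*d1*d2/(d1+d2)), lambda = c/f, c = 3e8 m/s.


lambda = c / f = 3.0000e+08 / 3.9839e+08 = 0.7530309 m
R1 = sqrt(0.7530309 * 1209.8 * 6655.0 / (1209.8 + 6655.0)) = 27.76 m

27.76 m


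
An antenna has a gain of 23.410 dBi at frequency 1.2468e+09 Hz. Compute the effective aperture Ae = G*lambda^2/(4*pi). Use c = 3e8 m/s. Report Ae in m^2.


lambda = c / f = 3.0000e+08 / 1.2468e+09 = 0.2406160 m
G_linear = 10^(23.410/10) = 219.2805
Ae = G_linear * lambda^2 / (4*pi) = 219.2805 * 0.2406160^2 / (4*pi) = 1.010 m^2

1.010 m^2


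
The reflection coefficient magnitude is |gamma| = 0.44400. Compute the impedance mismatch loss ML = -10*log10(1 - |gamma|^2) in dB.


ML = -10 * log10(1 - 0.44400^2) = -10 * log10(0.802864) = 0.9536 dB

0.9536 dB


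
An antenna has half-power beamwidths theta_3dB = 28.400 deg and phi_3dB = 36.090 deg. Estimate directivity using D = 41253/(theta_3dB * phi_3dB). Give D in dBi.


D_linear = 41253 / (28.400 * 36.090) = 40.24856
D_dBi = 10 * log10(40.24856) = 16.05 dBi

16.05 dBi


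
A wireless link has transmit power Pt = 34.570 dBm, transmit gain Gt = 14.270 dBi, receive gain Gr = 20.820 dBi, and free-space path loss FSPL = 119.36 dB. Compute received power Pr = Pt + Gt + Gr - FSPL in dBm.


Pr = 34.570 + 14.270 + 20.820 - 119.36 = -49.70 dBm

-49.70 dBm


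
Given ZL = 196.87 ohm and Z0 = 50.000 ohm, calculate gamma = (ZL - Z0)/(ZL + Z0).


gamma = (196.87 - 50.000) / (196.87 + 50.000) = 0.5949

0.5949


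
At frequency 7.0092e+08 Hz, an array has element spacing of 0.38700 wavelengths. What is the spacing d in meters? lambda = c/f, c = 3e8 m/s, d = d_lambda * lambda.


lambda = c / f = 3.0000e+08 / 7.0092e+08 = 0.4280089 m
d = 0.38700 * 0.4280089 = 0.1656 m

0.1656 m


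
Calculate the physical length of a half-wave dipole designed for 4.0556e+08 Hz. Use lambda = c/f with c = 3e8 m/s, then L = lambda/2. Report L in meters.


lambda = c / f = 3.0000e+08 / 4.0556e+08 = 0.7397179 m
L = lambda / 2 = 0.7397179 / 2 = 0.3699 m

0.3699 m


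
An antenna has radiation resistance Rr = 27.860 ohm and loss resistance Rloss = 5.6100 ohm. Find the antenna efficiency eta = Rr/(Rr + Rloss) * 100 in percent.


eta = 27.860 / (27.860 + 5.6100) * 100 = 83.24%

83.24%


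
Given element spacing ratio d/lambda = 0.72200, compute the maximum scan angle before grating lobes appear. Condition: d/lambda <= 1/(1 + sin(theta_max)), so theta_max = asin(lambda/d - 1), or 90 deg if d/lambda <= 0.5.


lambda/d - 1 = 1/0.72200 - 1 = 0.3850416
theta_max = asin(0.3850416) = 22.65 deg

22.65 deg


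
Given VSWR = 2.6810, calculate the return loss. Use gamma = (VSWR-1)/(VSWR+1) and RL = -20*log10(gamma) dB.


gamma = (2.6810 - 1) / (2.6810 + 1) = 0.4566694
RL = -20 * log10(0.4566694) = 6.808 dB

6.808 dB


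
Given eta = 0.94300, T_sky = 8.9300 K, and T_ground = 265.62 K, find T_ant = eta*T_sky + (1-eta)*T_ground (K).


T_ant = 0.94300 * 8.9300 + (1 - 0.94300) * 265.62 = 23.56 K

23.56 K


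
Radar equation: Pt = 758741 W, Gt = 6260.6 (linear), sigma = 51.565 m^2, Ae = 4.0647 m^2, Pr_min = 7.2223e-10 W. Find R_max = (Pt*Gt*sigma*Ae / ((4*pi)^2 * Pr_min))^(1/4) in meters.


R^4 = 758741*6260.6*51.565*4.0647 / ((4*pi)^2 * 7.2223e-10) = 8.729669e+18
R_max = 8.729669e+18^0.25 = 54356 m

54356 m


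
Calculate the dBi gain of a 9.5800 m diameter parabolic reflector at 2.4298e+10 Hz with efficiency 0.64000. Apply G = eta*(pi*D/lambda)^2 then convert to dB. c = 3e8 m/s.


lambda = c / f = 3.0000e+08 / 2.4298e+10 = 0.01234670 m
G_linear = 0.64000 * (pi * 9.5800 / 0.01234670)^2 = 3.802848e+06
G_dBi = 10 * log10(3.802848e+06) = 65.80 dBi

65.80 dBi


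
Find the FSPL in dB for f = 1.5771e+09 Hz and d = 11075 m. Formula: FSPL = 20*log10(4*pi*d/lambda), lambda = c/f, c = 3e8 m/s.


lambda = c / f = 3.0000e+08 / 1.5771e+09 = 0.1902226 m
FSPL = 20 * log10(4*pi*11075/0.1902226) = 117.3 dB

117.3 dB


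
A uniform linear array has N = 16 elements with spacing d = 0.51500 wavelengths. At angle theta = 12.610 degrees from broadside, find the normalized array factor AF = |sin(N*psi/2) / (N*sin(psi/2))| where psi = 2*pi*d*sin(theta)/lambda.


psi = 2*pi*0.51500*sin(12.610 deg) = 0.7064279 rad
AF = |sin(16*0.7064279/2) / (16*sin(0.7064279/2))| = 0.1067

0.1067


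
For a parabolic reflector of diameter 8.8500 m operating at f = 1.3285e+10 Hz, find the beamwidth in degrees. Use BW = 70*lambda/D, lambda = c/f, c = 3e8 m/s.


lambda = c / f = 3.0000e+08 / 1.3285e+10 = 0.02258186 m
BW = 70 * 0.02258186 / 8.8500 = 0.1786 deg

0.1786 deg


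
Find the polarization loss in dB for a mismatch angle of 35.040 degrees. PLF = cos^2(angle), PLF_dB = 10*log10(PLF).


PLF_linear = cos^2(35.040 deg) = 0.6703539
PLF_dB = 10 * log10(0.6703539) = -1.737 dB

-1.737 dB


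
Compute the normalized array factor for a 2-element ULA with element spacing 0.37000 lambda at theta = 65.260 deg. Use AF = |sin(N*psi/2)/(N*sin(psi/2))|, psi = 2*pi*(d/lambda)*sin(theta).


psi = 2*pi*0.37000*sin(65.260 deg) = 2.111402 rad
AF = |sin(2*2.111402/2) / (2*sin(2.111402/2))| = 0.4926

0.4926


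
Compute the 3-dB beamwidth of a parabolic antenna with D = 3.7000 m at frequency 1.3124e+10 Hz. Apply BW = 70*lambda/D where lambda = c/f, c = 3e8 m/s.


lambda = c / f = 3.0000e+08 / 1.3124e+10 = 0.02285888 m
BW = 70 * 0.02285888 / 3.7000 = 0.4325 deg

0.4325 deg


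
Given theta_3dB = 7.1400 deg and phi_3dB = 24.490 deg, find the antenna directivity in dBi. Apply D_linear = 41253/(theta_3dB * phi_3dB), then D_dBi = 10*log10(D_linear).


D_linear = 41253 / (7.1400 * 24.490) = 235.9221
D_dBi = 10 * log10(235.9221) = 23.73 dBi

23.73 dBi


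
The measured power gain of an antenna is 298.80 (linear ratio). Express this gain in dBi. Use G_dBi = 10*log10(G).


G_dBi = 10 * log10(298.80) = 24.75 dBi

24.75 dBi


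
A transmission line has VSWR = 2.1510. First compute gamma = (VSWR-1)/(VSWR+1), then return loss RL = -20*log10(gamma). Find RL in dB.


gamma = (2.1510 - 1) / (2.1510 + 1) = 0.3652809
RL = -20 * log10(0.3652809) = 8.747 dB

8.747 dB


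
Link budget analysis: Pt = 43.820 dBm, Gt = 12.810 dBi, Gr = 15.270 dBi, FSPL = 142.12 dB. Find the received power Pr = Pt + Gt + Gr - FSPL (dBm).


Pr = 43.820 + 12.810 + 15.270 - 142.12 = -70.22 dBm

-70.22 dBm


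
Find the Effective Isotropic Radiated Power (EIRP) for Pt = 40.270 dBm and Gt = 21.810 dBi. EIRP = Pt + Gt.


EIRP = Pt + Gt = 40.270 + 21.810 = 62.08 dBm

62.08 dBm


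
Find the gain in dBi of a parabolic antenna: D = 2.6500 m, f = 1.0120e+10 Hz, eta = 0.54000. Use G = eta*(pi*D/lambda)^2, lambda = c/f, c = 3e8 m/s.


lambda = c / f = 3.0000e+08 / 1.0120e+10 = 0.02964427 m
G_linear = 0.54000 * (pi * 2.6500 / 0.02964427)^2 = 42589.62
G_dBi = 10 * log10(42589.62) = 46.29 dBi

46.29 dBi


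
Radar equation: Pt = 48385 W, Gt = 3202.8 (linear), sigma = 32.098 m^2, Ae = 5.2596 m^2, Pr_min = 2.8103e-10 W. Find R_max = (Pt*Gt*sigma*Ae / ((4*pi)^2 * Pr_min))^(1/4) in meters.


R^4 = 48385*3202.8*32.098*5.2596 / ((4*pi)^2 * 2.8103e-10) = 5.895204e+17
R_max = 5.895204e+17^0.25 = 27709 m

27709 m


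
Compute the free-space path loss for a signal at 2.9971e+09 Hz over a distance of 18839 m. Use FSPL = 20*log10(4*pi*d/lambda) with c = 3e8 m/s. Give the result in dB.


lambda = c / f = 3.0000e+08 / 2.9971e+09 = 0.1000968 m
FSPL = 20 * log10(4*pi*18839/0.1000968) = 127.5 dB

127.5 dB


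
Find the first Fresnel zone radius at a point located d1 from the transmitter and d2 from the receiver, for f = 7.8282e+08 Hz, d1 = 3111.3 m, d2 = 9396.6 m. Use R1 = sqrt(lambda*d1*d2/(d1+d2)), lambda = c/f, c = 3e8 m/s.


lambda = c / f = 3.0000e+08 / 7.8282e+08 = 0.3832299 m
R1 = sqrt(0.3832299 * 3111.3 * 9396.6 / (3111.3 + 9396.6)) = 29.93 m

29.93 m


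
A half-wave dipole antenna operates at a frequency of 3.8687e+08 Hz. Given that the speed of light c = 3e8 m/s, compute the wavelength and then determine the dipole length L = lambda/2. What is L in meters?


lambda = c / f = 3.0000e+08 / 3.8687e+08 = 0.7754543 m
L = lambda / 2 = 0.7754543 / 2 = 0.3877 m

0.3877 m


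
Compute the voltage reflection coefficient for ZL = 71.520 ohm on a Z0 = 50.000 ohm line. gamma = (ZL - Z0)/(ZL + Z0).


gamma = (71.520 - 50.000) / (71.520 + 50.000) = 0.1771

0.1771


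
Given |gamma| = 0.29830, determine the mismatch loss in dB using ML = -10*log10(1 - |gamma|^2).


ML = -10 * log10(1 - 0.29830^2) = -10 * log10(0.91101711) = 0.4047 dB

0.4047 dB


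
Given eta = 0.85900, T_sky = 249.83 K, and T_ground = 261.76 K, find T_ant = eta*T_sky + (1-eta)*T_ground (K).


T_ant = 0.85900 * 249.83 + (1 - 0.85900) * 261.76 = 251.5 K

251.5 K


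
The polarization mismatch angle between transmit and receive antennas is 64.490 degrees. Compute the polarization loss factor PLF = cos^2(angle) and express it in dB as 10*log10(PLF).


PLF_linear = cos^2(64.490 deg) = 0.1854755
PLF_dB = 10 * log10(0.1854755) = -7.317 dB

-7.317 dB


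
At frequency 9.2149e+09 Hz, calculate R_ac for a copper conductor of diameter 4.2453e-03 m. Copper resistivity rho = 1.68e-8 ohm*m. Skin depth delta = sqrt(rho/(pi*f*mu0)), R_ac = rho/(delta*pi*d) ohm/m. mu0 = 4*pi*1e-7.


delta = sqrt(1.68e-8 / (pi * 9.2149e+09 * 4*pi*1e-7)) = 6.795626e-07 m
R_ac = 1.68e-8 / (6.795626e-07 * pi * 4.2453e-03) = 1.854 ohm/m

1.854 ohm/m


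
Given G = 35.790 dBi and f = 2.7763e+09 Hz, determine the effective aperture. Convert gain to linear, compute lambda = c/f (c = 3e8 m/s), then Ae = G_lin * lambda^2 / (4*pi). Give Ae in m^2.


lambda = c / f = 3.0000e+08 / 2.7763e+09 = 0.1080575 m
G_linear = 10^(35.790/10) = 3793.150
Ae = G_linear * lambda^2 / (4*pi) = 3793.150 * 0.1080575^2 / (4*pi) = 3.525 m^2

3.525 m^2


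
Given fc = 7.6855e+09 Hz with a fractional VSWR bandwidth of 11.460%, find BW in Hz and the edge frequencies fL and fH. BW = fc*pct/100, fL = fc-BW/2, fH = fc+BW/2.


BW = 7.6855e+09 * 11.460/100 = 8.807583e+08 Hz
fL = 7.6855e+09 - 8.807583e+08/2 = 7.245e+09 Hz
fH = 7.6855e+09 + 8.807583e+08/2 = 8.126e+09 Hz

BW=8.808e+08 Hz, fL=7.245e+09 Hz, fH=8.126e+09 Hz


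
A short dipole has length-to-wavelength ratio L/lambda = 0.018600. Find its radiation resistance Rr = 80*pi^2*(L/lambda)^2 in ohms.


Rr = 80 * pi^2 * (0.018600)^2 = 80 * 9.869604 * 3.459600e-04 = 0.2732 ohm

0.2732 ohm


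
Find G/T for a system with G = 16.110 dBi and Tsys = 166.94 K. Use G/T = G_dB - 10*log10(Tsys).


G/T = 16.110 - 10*log10(166.94) = 16.110 - 22.22560 = -6.116 dB/K

-6.116 dB/K


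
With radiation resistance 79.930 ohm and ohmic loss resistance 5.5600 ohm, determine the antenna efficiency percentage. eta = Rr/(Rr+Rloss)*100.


eta = 79.930 / (79.930 + 5.5600) * 100 = 93.50%

93.50%


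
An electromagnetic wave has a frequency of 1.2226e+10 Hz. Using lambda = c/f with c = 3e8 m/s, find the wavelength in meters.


lambda = c / f = 3.0000e+08 / 1.2226e+10 = 0.02454 m

0.02454 m


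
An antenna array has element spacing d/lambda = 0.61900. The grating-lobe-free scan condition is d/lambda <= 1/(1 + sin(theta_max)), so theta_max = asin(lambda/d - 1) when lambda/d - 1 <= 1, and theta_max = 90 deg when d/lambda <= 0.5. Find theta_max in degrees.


lambda/d - 1 = 1/0.61900 - 1 = 0.6155089
theta_max = asin(0.6155089) = 37.99 deg

37.99 deg


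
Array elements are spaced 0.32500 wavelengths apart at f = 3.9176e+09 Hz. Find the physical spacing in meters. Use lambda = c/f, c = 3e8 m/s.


lambda = c / f = 3.0000e+08 / 3.9176e+09 = 0.07657750 m
d = 0.32500 * 0.07657750 = 0.02489 m

0.02489 m


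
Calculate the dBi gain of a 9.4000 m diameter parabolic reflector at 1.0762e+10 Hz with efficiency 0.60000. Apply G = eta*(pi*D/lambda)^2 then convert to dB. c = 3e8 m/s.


lambda = c / f = 3.0000e+08 / 1.0762e+10 = 0.02787586 m
G_linear = 0.60000 * (pi * 9.4000 / 0.02787586)^2 = 673364.4
G_dBi = 10 * log10(673364.4) = 58.28 dBi

58.28 dBi


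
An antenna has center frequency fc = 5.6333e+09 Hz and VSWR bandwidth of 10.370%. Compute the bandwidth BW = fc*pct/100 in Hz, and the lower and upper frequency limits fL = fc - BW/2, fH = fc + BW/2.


BW = 5.6333e+09 * 10.370/100 = 5.841732e+08 Hz
fL = 5.6333e+09 - 5.841732e+08/2 = 5.341e+09 Hz
fH = 5.6333e+09 + 5.841732e+08/2 = 5.925e+09 Hz

BW=5.842e+08 Hz, fL=5.341e+09 Hz, fH=5.925e+09 Hz


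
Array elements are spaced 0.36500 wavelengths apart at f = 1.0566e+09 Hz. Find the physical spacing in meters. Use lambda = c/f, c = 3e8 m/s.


lambda = c / f = 3.0000e+08 / 1.0566e+09 = 0.2839296 m
d = 0.36500 * 0.2839296 = 0.1036 m

0.1036 m


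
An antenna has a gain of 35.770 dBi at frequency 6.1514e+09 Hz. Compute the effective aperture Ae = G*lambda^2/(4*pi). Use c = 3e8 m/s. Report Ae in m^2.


lambda = c / f = 3.0000e+08 / 6.1514e+09 = 0.04876939 m
G_linear = 10^(35.770/10) = 3775.722
Ae = G_linear * lambda^2 / (4*pi) = 3775.722 * 0.04876939^2 / (4*pi) = 0.7146 m^2

0.7146 m^2


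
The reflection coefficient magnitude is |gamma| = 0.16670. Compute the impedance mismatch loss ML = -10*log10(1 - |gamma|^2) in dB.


ML = -10 * log10(1 - 0.16670^2) = -10 * log10(0.97221111) = 0.1224 dB

0.1224 dB


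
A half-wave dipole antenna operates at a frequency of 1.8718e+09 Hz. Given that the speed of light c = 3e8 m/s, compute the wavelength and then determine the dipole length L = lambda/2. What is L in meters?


lambda = c / f = 3.0000e+08 / 1.8718e+09 = 0.1602735 m
L = lambda / 2 = 0.1602735 / 2 = 0.08014 m

0.08014 m


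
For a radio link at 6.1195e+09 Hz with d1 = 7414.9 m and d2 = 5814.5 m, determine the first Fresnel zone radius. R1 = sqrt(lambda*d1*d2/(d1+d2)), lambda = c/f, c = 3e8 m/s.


lambda = c / f = 3.0000e+08 / 6.1195e+09 = 0.04902361 m
R1 = sqrt(0.04902361 * 7414.9 * 5814.5 / (7414.9 + 5814.5)) = 12.64 m

12.64 m


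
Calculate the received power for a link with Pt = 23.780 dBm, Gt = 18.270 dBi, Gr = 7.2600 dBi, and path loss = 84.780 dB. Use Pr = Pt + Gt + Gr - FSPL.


Pr = 23.780 + 18.270 + 7.2600 - 84.780 = -35.47 dBm

-35.47 dBm


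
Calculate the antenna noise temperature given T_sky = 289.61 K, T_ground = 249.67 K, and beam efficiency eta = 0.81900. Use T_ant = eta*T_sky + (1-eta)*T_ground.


T_ant = 0.81900 * 289.61 + (1 - 0.81900) * 249.67 = 282.4 K

282.4 K


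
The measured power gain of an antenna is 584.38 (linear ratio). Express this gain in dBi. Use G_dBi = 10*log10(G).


G_dBi = 10 * log10(584.38) = 27.67 dBi

27.67 dBi


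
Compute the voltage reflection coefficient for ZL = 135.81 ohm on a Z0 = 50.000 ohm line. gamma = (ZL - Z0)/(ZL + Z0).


gamma = (135.81 - 50.000) / (135.81 + 50.000) = 0.4618

0.4618


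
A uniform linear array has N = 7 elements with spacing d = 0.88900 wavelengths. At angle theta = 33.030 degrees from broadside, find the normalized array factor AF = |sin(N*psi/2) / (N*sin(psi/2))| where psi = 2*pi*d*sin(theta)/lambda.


psi = 2*pi*0.88900*sin(33.030 deg) = 3.044671 rad
AF = |sin(7*3.044671/2) / (7*sin(3.044671/2))| = 0.1349

0.1349


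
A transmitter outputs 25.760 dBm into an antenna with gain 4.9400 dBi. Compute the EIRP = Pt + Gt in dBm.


EIRP = Pt + Gt = 25.760 + 4.9400 = 30.70 dBm

30.70 dBm


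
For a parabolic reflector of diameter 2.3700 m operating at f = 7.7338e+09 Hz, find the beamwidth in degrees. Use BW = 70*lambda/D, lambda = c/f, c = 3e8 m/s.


lambda = c / f = 3.0000e+08 / 7.7338e+09 = 0.03879076 m
BW = 70 * 0.03879076 / 2.3700 = 1.146 deg

1.146 deg


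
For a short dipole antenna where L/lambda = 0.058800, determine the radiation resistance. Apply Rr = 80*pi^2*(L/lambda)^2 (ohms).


Rr = 80 * pi^2 * (0.058800)^2 = 80 * 9.869604 * 3.457440e-03 = 2.730 ohm

2.730 ohm


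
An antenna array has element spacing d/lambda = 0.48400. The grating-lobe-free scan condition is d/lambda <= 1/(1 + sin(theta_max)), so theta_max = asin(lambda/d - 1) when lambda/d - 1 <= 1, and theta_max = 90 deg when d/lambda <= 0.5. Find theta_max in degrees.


lambda/d - 1 = 1/0.48400 - 1 = 1.066116 >= 1
d/lambda <= 0.5, so the array can scan to endfire without grating lobes: theta_max = 90 deg

90 deg


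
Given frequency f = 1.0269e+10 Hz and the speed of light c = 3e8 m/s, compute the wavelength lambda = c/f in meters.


lambda = c / f = 3.0000e+08 / 1.0269e+10 = 0.02921 m

0.02921 m


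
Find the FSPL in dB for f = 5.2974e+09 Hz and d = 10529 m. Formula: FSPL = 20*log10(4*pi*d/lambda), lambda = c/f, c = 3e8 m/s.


lambda = c / f = 3.0000e+08 / 5.2974e+09 = 0.05663156 m
FSPL = 20 * log10(4*pi*10529/0.05663156) = 127.4 dB

127.4 dB


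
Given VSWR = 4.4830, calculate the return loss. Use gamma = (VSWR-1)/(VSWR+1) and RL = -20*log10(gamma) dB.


gamma = (4.4830 - 1) / (4.4830 + 1) = 0.6352362
RL = -20 * log10(0.6352362) = 3.941 dB

3.941 dB


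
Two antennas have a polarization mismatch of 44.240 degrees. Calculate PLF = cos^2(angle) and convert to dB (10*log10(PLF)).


PLF_linear = cos^2(44.240 deg) = 0.5132629
PLF_dB = 10 * log10(0.5132629) = -2.897 dB

-2.897 dB


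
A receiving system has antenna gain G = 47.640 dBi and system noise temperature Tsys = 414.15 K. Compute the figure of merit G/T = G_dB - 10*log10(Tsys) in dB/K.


G/T = 47.640 - 10*log10(414.15) = 47.640 - 26.17158 = 21.47 dB/K

21.47 dB/K


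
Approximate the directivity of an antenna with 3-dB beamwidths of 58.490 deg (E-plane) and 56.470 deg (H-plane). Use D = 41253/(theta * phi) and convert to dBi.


D_linear = 41253 / (58.490 * 56.470) = 12.48982
D_dBi = 10 * log10(12.48982) = 10.97 dBi

10.97 dBi


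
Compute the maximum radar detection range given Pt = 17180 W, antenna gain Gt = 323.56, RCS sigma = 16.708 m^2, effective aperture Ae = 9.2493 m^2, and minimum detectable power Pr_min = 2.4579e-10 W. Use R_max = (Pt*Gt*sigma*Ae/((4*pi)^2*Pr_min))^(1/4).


R^4 = 17180*323.56*16.708*9.2493 / ((4*pi)^2 * 2.4579e-10) = 2.213234e+16
R_max = 2.213234e+16^0.25 = 12197 m

12197 m


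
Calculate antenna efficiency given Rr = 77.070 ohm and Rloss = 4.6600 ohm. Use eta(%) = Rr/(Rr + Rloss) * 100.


eta = 77.070 / (77.070 + 4.6600) * 100 = 94.30%

94.30%


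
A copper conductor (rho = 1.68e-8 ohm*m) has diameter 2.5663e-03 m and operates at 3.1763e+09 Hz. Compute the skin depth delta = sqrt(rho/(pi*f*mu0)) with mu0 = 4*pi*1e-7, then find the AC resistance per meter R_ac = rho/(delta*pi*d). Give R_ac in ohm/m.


delta = sqrt(1.68e-8 / (pi * 3.1763e+09 * 4*pi*1e-7)) = 1.157481e-06 m
R_ac = 1.68e-8 / (1.157481e-06 * pi * 2.5663e-03) = 1.800 ohm/m

1.800 ohm/m


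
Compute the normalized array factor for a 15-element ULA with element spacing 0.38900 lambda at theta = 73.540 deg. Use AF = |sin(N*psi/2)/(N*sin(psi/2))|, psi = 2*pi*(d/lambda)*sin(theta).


psi = 2*pi*0.38900*sin(73.540 deg) = 2.343992 rad
AF = |sin(15*2.343992/2) / (15*sin(2.343992/2))| = 0.06909

0.06909


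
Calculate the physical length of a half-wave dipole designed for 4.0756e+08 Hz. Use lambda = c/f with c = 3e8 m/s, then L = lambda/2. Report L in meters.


lambda = c / f = 3.0000e+08 / 4.0756e+08 = 0.7360879 m
L = lambda / 2 = 0.7360879 / 2 = 0.3680 m

0.3680 m


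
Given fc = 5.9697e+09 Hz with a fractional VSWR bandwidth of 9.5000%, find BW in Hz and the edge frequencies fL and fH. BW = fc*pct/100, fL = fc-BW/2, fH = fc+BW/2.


BW = 5.9697e+09 * 9.5000/100 = 5.671215e+08 Hz
fL = 5.9697e+09 - 5.671215e+08/2 = 5.686e+09 Hz
fH = 5.9697e+09 + 5.671215e+08/2 = 6.253e+09 Hz

BW=5.671e+08 Hz, fL=5.686e+09 Hz, fH=6.253e+09 Hz
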